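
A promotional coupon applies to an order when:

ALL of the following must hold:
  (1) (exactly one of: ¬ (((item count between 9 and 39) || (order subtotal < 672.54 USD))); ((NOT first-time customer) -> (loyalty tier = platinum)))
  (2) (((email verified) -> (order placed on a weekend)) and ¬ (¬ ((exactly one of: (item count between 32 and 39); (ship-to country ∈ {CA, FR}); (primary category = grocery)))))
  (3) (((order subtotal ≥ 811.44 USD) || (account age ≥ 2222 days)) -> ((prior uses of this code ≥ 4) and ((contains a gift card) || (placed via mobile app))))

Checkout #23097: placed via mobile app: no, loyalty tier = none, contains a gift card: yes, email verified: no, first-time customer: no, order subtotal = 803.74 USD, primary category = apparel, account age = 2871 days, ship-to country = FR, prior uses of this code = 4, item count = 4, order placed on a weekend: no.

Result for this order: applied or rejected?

Atomic conditions:
  item count between 9 and 39: 4 in [9, 39] is false
  order subtotal < 672.54 USD: 803.74 < 672.54 is false
  NOT first-time customer: no → true
  loyalty tier = platinum: none == platinum is false
  email verified: no → false
  order placed on a weekend: no → false
  item count between 32 and 39: 4 in [32, 39] is false
  ship-to country ∈ {CA, FR}: FR is in the set → true
  primary category = grocery: apparel == grocery is false
  order subtotal ≥ 811.44 USD: 803.74 ≥ 811.44 is false
  account age ≥ 2222 days: 2871 ≥ 2222 is true
  prior uses of this code ≥ 4: 4 ≥ 4 is true
  contains a gift card: yes → true
  placed via mobile app: no → false
Combine:
[1.1.1] false OR false = false
[1.1] NOT false = true
[1.2] true → false = false
[1] exactly-one(true, false) = true
[2.1] false → false (antecedent false ⇒ implication holds) = true
[2.2.1.1] exactly-one(false, true, false) = true
[2.2.1] NOT true = false
[2.2] NOT false = true
[2] true AND true = true
[3.1] false OR true = true
[3.2.2] true OR false = true
[3.2] true AND true = true
[3] true → true = true
[root] true AND true AND true = true
Overall: true → applied

Applied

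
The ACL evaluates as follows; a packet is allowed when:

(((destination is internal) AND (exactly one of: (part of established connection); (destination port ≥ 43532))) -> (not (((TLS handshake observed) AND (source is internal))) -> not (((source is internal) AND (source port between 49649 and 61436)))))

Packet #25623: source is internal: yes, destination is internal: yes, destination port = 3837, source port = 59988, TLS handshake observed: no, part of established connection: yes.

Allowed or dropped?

Atomic conditions:
  destination is internal: yes → true
  part of established connection: yes → true
  destination port ≥ 43532: 3837 ≥ 43532 is false
  TLS handshake observed: no → false
  source is internal: yes → true
  source port between 49649 and 61436: 59988 in [49649, 61436] is true
Combine:
[1.2] exactly-one(true, false) = true
[1] true AND true = true
[2.1.1] false AND true = false
[2.1] NOT false = true
[2.2.1] true AND true = true
[2.2] NOT true = false
[2] true → false = false
[root] true → false = false
Overall: false → dropped

Dropped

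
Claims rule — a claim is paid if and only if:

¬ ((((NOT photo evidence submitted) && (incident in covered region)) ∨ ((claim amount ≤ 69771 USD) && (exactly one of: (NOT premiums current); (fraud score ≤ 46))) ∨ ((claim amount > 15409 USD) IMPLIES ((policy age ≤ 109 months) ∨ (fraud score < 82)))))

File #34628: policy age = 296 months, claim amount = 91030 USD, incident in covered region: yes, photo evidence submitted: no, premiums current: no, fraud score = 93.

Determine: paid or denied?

Atomic conditions:
  NOT photo evidence submitted: no → true
  incident in covered region: yes → true
  claim amount ≤ 69771 USD: 91030 ≤ 69771 is false
  NOT premiums current: no → true
  fraud score ≤ 46: 93 ≤ 46 is false
  claim amount > 15409 USD: 91030 > 15409 is true
  policy age ≤ 109 months: 296 ≤ 109 is false
  fraud score < 82: 93 < 82 is false
Combine:
[1.1] true AND true = true
[1.2.2] exactly-one(true, false) = true
[1.2] false AND true = false
[1.3.2] false OR false = false
[1.3] true → false = false
[1] true OR false OR false = true
[root] NOT true = false
Overall: false → denied

Denied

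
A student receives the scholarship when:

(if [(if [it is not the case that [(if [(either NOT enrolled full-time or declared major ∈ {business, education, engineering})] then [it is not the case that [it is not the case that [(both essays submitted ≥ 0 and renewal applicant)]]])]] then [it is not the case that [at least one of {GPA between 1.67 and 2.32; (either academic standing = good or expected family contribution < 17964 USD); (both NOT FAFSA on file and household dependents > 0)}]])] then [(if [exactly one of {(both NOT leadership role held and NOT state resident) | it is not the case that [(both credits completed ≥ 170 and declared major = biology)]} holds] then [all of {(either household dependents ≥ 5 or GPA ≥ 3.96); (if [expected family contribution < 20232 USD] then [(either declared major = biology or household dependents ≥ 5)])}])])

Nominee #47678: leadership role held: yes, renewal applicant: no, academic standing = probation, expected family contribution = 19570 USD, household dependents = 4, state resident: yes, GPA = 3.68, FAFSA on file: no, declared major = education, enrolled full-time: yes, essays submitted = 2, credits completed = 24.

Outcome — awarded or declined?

Atomic conditions:
  NOT enrolled full-time: yes → false
  declared major ∈ {business, education, engineering}: education is in the set → true
  essays submitted ≥ 0: 2 ≥ 0 is true
  renewal applicant: no → false
  GPA between 1.67 and 2.32: 3.68 in [1.67, 2.32] is false
  academic standing = good: probation == good is false
  expected family contribution < 17964 USD: 19570 < 17964 is false
  NOT FAFSA on file: no → true
  household dependents > 0: 4 > 0 is true
  NOT leadership role held: yes → false
  NOT state resident: yes → false
  credits completed ≥ 170: 24 ≥ 170 is false
  declared major = biology: education == biology is false
  household dependents ≥ 5: 4 ≥ 5 is false
  GPA ≥ 3.96: 3.68 ≥ 3.96 is false
  expected family contribution < 20232 USD: 19570 < 20232 is true
Combine:
[1.1.1.1] false OR true = true
[1.1.1.2.1.1] true AND false = false
[1.1.1.2.1] NOT false = true
[1.1.1.2] NOT true = false
[1.1.1] true → false = false
[1.1] NOT false = true
[1.2.1.2] false OR false = false
[1.2.1.3] true AND true = true
[1.2.1] false OR false OR true = true
[1.2] NOT true = false
[1] true → false = false
[2.1.1] false AND false = false
[2.1.2.1] false AND false = false
[2.1.2] NOT false = true
[2.1] exactly-one(false, true) = true
[2.2.1] false OR false = false
[2.2.2.2] false OR false = false
[2.2.2] true → false = false
[2.2] false AND false = false
[2] true → false = false
[root] false → false (antecedent false ⇒ implication holds) = true
Overall: true → awarded

Awarded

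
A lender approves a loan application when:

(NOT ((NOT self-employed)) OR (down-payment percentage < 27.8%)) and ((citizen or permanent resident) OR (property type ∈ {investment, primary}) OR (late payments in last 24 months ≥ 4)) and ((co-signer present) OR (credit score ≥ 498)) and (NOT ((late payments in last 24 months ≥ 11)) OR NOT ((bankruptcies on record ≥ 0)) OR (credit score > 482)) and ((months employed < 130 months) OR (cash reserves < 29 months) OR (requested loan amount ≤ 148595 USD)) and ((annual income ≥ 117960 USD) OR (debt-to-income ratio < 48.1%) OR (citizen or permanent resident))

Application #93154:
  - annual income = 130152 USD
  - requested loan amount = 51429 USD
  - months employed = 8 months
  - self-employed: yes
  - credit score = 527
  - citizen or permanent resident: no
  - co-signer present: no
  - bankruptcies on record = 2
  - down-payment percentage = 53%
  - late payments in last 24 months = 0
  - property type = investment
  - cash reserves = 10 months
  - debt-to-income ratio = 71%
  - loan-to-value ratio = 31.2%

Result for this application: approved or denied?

Atomic conditions:
  NOT self-employed: yes → false
  down-payment percentage < 27.8%: 53 < 27.8 is false
  citizen or permanent resident: no → false
  property type ∈ {investment, primary}: investment is in the set → true
  late payments in last 24 months ≥ 4: 0 ≥ 4 is false
  co-signer present: no → false
  credit score ≥ 498: 527 ≥ 498 is true
  late payments in last 24 months ≥ 11: 0 ≥ 11 is false
  bankruptcies on record ≥ 0: 2 ≥ 0 is true
  credit score > 482: 527 > 482 is true
  months employed < 130 months: 8 < 130 is true
  cash reserves < 29 months: 10 < 29 is true
  requested loan amount ≤ 148595 USD: 51429 ≤ 148595 is true
  annual income ≥ 117960 USD: 130152 ≥ 117960 is true
  debt-to-income ratio < 48.1%: 71 < 48.1 is false
Combine:
[1.1] NOT false = true
[1] true OR false = true
[2] false OR true OR false = true
[3] false OR true = true
[4.1] NOT false = true
[4.2] NOT true = false
[4] true OR false OR true = true
[5] true OR true OR true = true
[6] true OR false OR false = true
[root] true AND true AND true AND true AND true AND true = true
Overall: true → approved

Approved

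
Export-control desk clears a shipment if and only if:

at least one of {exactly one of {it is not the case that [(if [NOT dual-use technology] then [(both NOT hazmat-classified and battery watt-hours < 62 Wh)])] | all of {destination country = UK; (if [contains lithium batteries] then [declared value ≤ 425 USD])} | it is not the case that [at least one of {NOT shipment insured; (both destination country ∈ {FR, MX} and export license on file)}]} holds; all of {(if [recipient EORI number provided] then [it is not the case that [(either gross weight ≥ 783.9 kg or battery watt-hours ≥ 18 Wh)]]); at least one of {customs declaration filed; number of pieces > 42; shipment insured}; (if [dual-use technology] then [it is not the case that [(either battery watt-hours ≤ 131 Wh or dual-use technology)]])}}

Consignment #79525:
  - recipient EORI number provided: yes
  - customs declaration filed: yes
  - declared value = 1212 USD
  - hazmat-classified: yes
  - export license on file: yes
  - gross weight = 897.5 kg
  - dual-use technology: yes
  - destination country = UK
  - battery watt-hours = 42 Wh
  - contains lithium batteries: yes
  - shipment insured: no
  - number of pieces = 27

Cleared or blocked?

Blocked

Atomic conditions:
  NOT dual-use technology: yes → false
  NOT hazmat-classified: yes → false
  battery watt-hours < 62 Wh: 42 < 62 is true
  destination country = UK: UK == UK is true
  contains lithium batteries: yes → true
  declared value ≤ 425 USD: 1212 ≤ 425 is false
  NOT shipment insured: no → true
  destination country ∈ {FR, MX}: UK is not in the set → false
  export license on file: yes → true
  recipient EORI number provided: yes → true
  gross weight ≥ 783.9 kg: 897.5 ≥ 783.9 is true
  battery watt-hours ≥ 18 Wh: 42 ≥ 18 is true
  customs declaration filed: yes → true
  number of pieces > 42: 27 > 42 is false
  shipment insured: no → false
  dual-use technology: yes → true
  battery watt-hours ≤ 131 Wh: 42 ≤ 131 is true
Combine:
[1.1.1.2] false AND true = false
[1.1.1] false → false (antecedent false ⇒ implication holds) = true
[1.1] NOT true = false
[1.2.2] true → false = false
[1.2] true AND false = false
[1.3.1.2] false AND true = false
[1.3.1] true OR false = true
[1.3] NOT true = false
[1] exactly-one(false, false, false) = false
[2.1.2.1] true OR true = true
[2.1.2] NOT true = false
[2.1] true → false = false
[2.2] true OR false OR false = true
[2.3.2.1] true OR true = true
[2.3.2] NOT true = false
[2.3] true → false = false
[2] false AND true AND false = false
[root] false OR false = false
Overall: false → blocked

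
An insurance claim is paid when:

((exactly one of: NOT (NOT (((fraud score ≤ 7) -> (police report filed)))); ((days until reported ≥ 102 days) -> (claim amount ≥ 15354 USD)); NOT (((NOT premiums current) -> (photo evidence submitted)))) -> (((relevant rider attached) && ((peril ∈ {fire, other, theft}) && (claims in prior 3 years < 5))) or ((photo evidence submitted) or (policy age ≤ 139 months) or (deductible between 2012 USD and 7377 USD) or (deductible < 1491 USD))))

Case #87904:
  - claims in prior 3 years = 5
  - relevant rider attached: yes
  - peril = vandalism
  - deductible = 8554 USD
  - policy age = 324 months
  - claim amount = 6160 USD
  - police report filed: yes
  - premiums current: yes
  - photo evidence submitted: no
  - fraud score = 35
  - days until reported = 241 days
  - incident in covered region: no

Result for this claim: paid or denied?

Denied

Atomic conditions:
  fraud score ≤ 7: 35 ≤ 7 is false
  police report filed: yes → true
  days until reported ≥ 102 days: 241 ≥ 102 is true
  claim amount ≥ 15354 USD: 6160 ≥ 15354 is false
  NOT premiums current: yes → false
  photo evidence submitted: no → false
  relevant rider attached: yes → true
  peril ∈ {fire, other, theft}: vandalism is not in the set → false
  claims in prior 3 years < 5: 5 < 5 is false
  policy age ≤ 139 months: 324 ≤ 139 is false
  deductible between 2012 USD and 7377 USD: 8554 in [2012, 7377] is false
  deductible < 1491 USD: 8554 < 1491 is false
Combine:
[1.1.1.1] false → true (antecedent false ⇒ implication holds) = true
[1.1.1] NOT true = false
[1.1] NOT false = true
[1.2] true → false = false
[1.3.1] false → false (antecedent false ⇒ implication holds) = true
[1.3] NOT true = false
[1] exactly-one(true, false, false) = true
[2.1.2] false AND false = false
[2.1] true AND false = false
[2.2] false OR false OR false OR false = false
[2] false OR false = false
[root] true → false = false
Overall: false → denied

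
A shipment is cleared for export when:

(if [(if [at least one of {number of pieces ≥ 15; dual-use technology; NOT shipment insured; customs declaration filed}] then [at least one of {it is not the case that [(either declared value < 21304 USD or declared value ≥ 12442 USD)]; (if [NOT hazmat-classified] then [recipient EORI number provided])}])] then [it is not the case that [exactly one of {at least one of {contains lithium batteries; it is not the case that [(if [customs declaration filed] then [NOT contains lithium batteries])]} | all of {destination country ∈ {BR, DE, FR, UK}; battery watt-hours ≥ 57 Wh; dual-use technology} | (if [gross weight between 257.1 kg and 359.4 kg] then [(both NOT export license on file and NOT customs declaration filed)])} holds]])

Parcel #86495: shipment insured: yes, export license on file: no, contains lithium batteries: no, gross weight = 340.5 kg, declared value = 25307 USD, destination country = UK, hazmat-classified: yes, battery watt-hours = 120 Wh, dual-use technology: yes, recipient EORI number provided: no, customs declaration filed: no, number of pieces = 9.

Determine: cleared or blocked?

Cleared

Atomic conditions:
  number of pieces ≥ 15: 9 ≥ 15 is false
  dual-use technology: yes → true
  NOT shipment insured: yes → false
  customs declaration filed: no → false
  declared value < 21304 USD: 25307 < 21304 is false
  declared value ≥ 12442 USD: 25307 ≥ 12442 is true
  NOT hazmat-classified: yes → false
  recipient EORI number provided: no → false
  contains lithium batteries: no → false
  NOT contains lithium batteries: no → true
  destination country ∈ {BR, DE, FR, UK}: UK is in the set → true
  battery watt-hours ≥ 57 Wh: 120 ≥ 57 is true
  gross weight between 257.1 kg and 359.4 kg: 340.5 in [257.1, 359.4] is true
  NOT export license on file: no → true
  NOT customs declaration filed: no → true
Combine:
[1.1] false OR true OR false OR false = true
[1.2.1.1] false OR true = true
[1.2.1] NOT true = false
[1.2.2] false → false (antecedent false ⇒ implication holds) = true
[1.2] false OR true = true
[1] true → true = true
[2.1.1.2.1] false → true (antecedent false ⇒ implication holds) = true
[2.1.1.2] NOT true = false
[2.1.1] false OR false = false
[2.1.2] true AND true AND true = true
[2.1.3.2] true AND true = true
[2.1.3] true → true = true
[2.1] exactly-one(false, true, true) = false
[2] NOT false = true
[root] true → true = true
Overall: true → cleared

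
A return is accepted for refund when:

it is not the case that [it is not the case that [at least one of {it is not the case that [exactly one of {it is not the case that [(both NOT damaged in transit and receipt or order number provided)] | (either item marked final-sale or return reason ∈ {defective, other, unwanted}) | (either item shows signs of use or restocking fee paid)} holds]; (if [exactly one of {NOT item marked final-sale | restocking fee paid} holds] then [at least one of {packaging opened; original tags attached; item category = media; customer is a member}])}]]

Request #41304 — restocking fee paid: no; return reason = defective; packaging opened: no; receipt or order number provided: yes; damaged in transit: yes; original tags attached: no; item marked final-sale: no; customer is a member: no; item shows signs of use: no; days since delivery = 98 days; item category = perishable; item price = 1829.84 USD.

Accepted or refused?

Atomic conditions:
  NOT damaged in transit: yes → false
  receipt or order number provided: yes → true
  item marked final-sale: no → false
  return reason ∈ {defective, other, unwanted}: defective is in the set → true
  item shows signs of use: no → false
  restocking fee paid: no → false
  NOT item marked final-sale: no → true
  packaging opened: no → false
  original tags attached: no → false
  item category = media: perishable == media is false
  customer is a member: no → false
Combine:
[1.1.1.1.1.1] false AND true = false
[1.1.1.1.1] NOT false = true
[1.1.1.1.2] false OR true = true
[1.1.1.1.3] false OR false = false
[1.1.1.1] exactly-one(true, true, false) = false
[1.1.1] NOT false = true
[1.1.2.1] exactly-one(true, false) = true
[1.1.2.2] false OR false OR false OR false = false
[1.1.2] true → false = false
[1.1] true OR false = true
[1] NOT true = false
[root] NOT false = true
Overall: true → accepted

Accepted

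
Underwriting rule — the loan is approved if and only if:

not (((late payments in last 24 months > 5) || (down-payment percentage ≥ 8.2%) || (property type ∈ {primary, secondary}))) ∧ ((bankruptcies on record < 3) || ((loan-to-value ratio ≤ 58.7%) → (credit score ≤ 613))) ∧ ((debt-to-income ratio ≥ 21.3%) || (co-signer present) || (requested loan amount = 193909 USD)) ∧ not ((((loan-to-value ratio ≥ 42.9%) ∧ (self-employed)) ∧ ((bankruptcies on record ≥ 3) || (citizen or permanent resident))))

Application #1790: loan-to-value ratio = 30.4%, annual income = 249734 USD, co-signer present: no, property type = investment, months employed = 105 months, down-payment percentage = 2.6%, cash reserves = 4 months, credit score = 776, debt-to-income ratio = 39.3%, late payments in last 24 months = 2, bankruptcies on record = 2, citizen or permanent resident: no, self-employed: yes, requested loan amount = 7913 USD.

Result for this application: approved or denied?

Atomic conditions:
  late payments in last 24 months > 5: 2 > 5 is false
  down-payment percentage ≥ 8.2%: 2.6 ≥ 8.2 is false
  property type ∈ {primary, secondary}: investment is not in the set → false
  bankruptcies on record < 3: 2 < 3 is true
  loan-to-value ratio ≤ 58.7%: 30.4 ≤ 58.7 is true
  credit score ≤ 613: 776 ≤ 613 is false
  debt-to-income ratio ≥ 21.3%: 39.3 ≥ 21.3 is true
  co-signer present: no → false
  requested loan amount = 193909 USD: 7913 == 193909 is false
  loan-to-value ratio ≥ 42.9%: 30.4 ≥ 42.9 is false
  self-employed: yes → true
  bankruptcies on record ≥ 3: 2 ≥ 3 is false
  citizen or permanent resident: no → false
Combine:
[1.1] false OR false OR false = false
[1] NOT false = true
[2.2] true → false = false
[2] true OR false = true
[3] true OR false OR false = true
[4.1.1] false AND true = false
[4.1.2] false OR false = false
[4.1] false AND false = false
[4] NOT false = true
[root] true AND true AND true AND true = true
Overall: true → approved

Approved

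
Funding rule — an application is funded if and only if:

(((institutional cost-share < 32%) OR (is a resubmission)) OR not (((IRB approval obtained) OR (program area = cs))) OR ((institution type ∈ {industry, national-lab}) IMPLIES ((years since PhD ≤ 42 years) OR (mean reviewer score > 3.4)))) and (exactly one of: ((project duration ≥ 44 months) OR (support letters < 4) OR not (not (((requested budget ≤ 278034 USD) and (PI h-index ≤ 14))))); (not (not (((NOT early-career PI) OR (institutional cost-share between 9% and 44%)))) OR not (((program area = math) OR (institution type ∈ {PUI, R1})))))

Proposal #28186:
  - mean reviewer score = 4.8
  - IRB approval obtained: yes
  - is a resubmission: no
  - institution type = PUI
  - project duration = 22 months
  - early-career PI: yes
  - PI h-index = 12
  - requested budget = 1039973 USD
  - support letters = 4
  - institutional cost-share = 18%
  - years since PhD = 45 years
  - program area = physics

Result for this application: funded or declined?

Atomic conditions:
  institutional cost-share < 32%: 18 < 32 is true
  is a resubmission: no → false
  IRB approval obtained: yes → true
  program area = cs: physics == cs is false
  institution type ∈ {industry, national-lab}: PUI is not in the set → false
  years since PhD ≤ 42 years: 45 ≤ 42 is false
  mean reviewer score > 3.4: 4.8 > 3.4 is true
  project duration ≥ 44 months: 22 ≥ 44 is false
  support letters < 4: 4 < 4 is false
  requested budget ≤ 278034 USD: 1039973 ≤ 278034 is false
  PI h-index ≤ 14: 12 ≤ 14 is true
  NOT early-career PI: yes → false
  institutional cost-share between 9% and 44%: 18 in [9, 44] is true
  program area = math: physics == math is false
  institution type ∈ {PUI, R1}: PUI is in the set → true
Combine:
[1.1] true OR false = true
[1.2.1] true OR false = true
[1.2] NOT true = false
[1.3.2] false OR true = true
[1.3] false → true (antecedent false ⇒ implication holds) = true
[1] true OR false OR true = true
[2.1.3.1.1] false AND true = false
[2.1.3.1] NOT false = true
[2.1.3] NOT true = false
[2.1] false OR false OR false = false
[2.2.1.1.1] false OR true = true
[2.2.1.1] NOT true = false
[2.2.1] NOT false = true
[2.2.2.1] false OR true = true
[2.2.2] NOT true = false
[2.2] true OR false = true
[2] exactly-one(false, true) = true
[root] true AND true = true
Overall: true → funded

Funded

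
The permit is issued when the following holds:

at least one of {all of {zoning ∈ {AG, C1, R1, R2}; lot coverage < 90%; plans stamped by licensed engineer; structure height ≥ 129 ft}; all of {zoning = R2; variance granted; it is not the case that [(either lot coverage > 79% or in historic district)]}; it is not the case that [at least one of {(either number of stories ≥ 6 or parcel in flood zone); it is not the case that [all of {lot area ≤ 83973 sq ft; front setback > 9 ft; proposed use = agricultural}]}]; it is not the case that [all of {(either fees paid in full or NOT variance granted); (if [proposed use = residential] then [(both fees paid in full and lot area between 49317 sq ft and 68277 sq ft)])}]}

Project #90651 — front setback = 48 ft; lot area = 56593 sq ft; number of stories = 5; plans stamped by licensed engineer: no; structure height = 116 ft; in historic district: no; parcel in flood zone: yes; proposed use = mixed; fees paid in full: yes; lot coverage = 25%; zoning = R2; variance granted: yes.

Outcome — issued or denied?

Atomic conditions:
  zoning ∈ {AG, C1, R1, R2}: R2 is in the set → true
  lot coverage < 90%: 25 < 90 is true
  plans stamped by licensed engineer: no → false
  structure height ≥ 129 ft: 116 ≥ 129 is false
  zoning = R2: R2 == R2 is true
  variance granted: yes → true
  lot coverage > 79%: 25 > 79 is false
  in historic district: no → false
  number of stories ≥ 6: 5 ≥ 6 is false
  parcel in flood zone: yes → true
  lot area ≤ 83973 sq ft: 56593 ≤ 83973 is true
  front setback > 9 ft: 48 > 9 is true
  proposed use = agricultural: mixed == agricultural is false
  fees paid in full: yes → true
  NOT variance granted: yes → false
  proposed use = residential: mixed == residential is false
  lot area between 49317 sq ft and 68277 sq ft: 56593 in [49317, 68277] is true
Combine:
[1] true AND true AND false AND false = false
[2.3.1] false OR false = false
[2.3] NOT false = true
[2] true AND true AND true = true
[3.1.1] false OR true = true
[3.1.2.1] true AND true AND false = false
[3.1.2] NOT false = true
[3.1] true OR true = true
[3] NOT true = false
[4.1.1] true OR false = true
[4.1.2.2] true AND true = true
[4.1.2] false → true (antecedent false ⇒ implication holds) = true
[4.1] true AND true = true
[4] NOT true = false
[root] false OR true OR false OR false = true
Overall: true → issued

Issued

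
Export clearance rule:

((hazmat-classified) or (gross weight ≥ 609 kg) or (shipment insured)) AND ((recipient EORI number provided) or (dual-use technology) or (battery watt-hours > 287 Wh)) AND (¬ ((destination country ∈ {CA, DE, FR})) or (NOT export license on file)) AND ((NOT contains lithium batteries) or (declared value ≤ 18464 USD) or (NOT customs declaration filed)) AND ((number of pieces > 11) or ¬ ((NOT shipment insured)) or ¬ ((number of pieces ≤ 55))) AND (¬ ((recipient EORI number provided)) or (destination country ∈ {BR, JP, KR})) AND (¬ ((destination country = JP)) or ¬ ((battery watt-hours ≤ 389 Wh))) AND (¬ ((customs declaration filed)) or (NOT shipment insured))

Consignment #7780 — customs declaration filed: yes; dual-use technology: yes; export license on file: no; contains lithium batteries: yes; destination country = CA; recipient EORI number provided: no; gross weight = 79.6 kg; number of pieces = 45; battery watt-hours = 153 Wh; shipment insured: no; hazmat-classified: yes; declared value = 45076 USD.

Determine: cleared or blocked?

Blocked

Atomic conditions:
  hazmat-classified: yes → true
  gross weight ≥ 609 kg: 79.6 ≥ 609 is false
  shipment insured: no → false
  recipient EORI number provided: no → false
  dual-use technology: yes → true
  battery watt-hours > 287 Wh: 153 > 287 is false
  destination country ∈ {CA, DE, FR}: CA is in the set → true
  NOT export license on file: no → true
  NOT contains lithium batteries: yes → false
  declared value ≤ 18464 USD: 45076 ≤ 18464 is false
  NOT customs declaration filed: yes → false
  number of pieces > 11: 45 > 11 is true
  NOT shipment insured: no → true
  number of pieces ≤ 55: 45 ≤ 55 is true
  destination country ∈ {BR, JP, KR}: CA is not in the set → false
  destination country = JP: CA == JP is false
  battery watt-hours ≤ 389 Wh: 153 ≤ 389 is true
  customs declaration filed: yes → true
Combine:
[1] true OR false OR false = true
[2] false OR true OR false = true
[3.1] NOT true = false
[3] false OR true = true
[4] false OR false OR false = false
[5.2] NOT true = false
[5.3] NOT true = false
[5] true OR false OR false = true
[6.1] NOT false = true
[6] true OR false = true
[7.1] NOT false = true
[7.2] NOT true = false
[7] true OR false = true
[8.1] NOT true = false
[8] false OR true = true
[root] true AND true AND true AND false AND true AND true AND true AND true = false
Overall: false → blocked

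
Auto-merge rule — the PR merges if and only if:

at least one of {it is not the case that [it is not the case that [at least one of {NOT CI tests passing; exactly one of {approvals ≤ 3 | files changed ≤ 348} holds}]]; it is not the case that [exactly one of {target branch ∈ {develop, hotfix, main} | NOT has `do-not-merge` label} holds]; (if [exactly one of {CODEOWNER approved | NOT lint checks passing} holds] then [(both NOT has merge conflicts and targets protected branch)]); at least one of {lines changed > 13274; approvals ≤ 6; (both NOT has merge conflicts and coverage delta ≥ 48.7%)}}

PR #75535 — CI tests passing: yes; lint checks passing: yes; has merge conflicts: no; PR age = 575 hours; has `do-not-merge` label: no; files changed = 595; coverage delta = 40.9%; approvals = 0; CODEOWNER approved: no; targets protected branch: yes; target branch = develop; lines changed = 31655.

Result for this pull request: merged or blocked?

Merged

Atomic conditions:
  NOT CI tests passing: yes → false
  approvals ≤ 3: 0 ≤ 3 is true
  files changed ≤ 348: 595 ≤ 348 is false
  target branch ∈ {develop, hotfix, main}: develop is in the set → true
  NOT has `do-not-merge` label: no → true
  CODEOWNER approved: no → false
  NOT lint checks passing: yes → false
  NOT has merge conflicts: no → true
  targets protected branch: yes → true
  lines changed > 13274: 31655 > 13274 is true
  approvals ≤ 6: 0 ≤ 6 is true
  coverage delta ≥ 48.7%: 40.9 ≥ 48.7 is false
Combine:
[1.1.1.2] exactly-one(true, false) = true
[1.1.1] false OR true = true
[1.1] NOT true = false
[1] NOT false = true
[2.1] exactly-one(true, true) = false
[2] NOT false = true
[3.1] exactly-one(false, false) = false
[3.2] true AND true = true
[3] false → true (antecedent false ⇒ implication holds) = true
[4.3] true AND false = false
[4] true OR true OR false = true
[root] true OR true OR true OR true = true
Overall: true → merged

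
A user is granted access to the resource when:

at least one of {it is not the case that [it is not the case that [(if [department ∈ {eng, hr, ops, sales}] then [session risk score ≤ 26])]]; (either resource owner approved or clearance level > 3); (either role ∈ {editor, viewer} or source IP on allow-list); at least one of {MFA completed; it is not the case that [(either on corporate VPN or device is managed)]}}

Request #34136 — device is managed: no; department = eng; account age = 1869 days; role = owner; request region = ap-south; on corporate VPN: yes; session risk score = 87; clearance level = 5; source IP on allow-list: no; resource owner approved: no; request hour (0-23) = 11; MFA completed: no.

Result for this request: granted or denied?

Granted

Atomic conditions:
  department ∈ {eng, hr, ops, sales}: eng is in the set → true
  session risk score ≤ 26: 87 ≤ 26 is false
  resource owner approved: no → false
  clearance level > 3: 5 > 3 is true
  role ∈ {editor, viewer}: owner is not in the set → false
  source IP on allow-list: no → false
  MFA completed: no → false
  on corporate VPN: yes → true
  device is managed: no → false
Combine:
[1.1.1] true → false = false
[1.1] NOT false = true
[1] NOT true = false
[2] false OR true = true
[3] false OR false = false
[4.2.1] true OR false = true
[4.2] NOT true = false
[4] false OR false = false
[root] false OR true OR false OR false = true
Overall: true → granted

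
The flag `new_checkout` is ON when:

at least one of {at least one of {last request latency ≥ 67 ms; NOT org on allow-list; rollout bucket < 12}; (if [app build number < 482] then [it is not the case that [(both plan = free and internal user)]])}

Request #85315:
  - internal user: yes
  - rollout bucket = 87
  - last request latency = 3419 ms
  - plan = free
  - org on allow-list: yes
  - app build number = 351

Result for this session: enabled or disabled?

Atomic conditions:
  last request latency ≥ 67 ms: 3419 ≥ 67 is true
  NOT org on allow-list: yes → false
  rollout bucket < 12: 87 < 12 is false
  app build number < 482: 351 < 482 is true
  plan = free: free == free is true
  internal user: yes → true
Combine:
[1] true OR false OR false = true
[2.2.1] true AND true = true
[2.2] NOT true = false
[2] true → false = false
[root] true OR false = true
Overall: true → enabled

Enabled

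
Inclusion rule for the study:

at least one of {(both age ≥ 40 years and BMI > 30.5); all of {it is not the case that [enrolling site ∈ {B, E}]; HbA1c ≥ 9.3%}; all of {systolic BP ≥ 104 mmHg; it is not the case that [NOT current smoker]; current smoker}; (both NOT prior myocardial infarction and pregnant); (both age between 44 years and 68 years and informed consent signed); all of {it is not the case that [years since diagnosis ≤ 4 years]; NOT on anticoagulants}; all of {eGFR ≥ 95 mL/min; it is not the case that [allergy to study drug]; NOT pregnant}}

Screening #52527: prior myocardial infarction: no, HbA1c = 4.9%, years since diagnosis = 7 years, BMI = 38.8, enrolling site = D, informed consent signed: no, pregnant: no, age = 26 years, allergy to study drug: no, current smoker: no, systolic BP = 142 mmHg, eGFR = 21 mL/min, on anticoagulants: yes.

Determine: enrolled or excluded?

Atomic conditions:
  age ≥ 40 years: 26 ≥ 40 is false
  BMI > 30.5: 38.8 > 30.5 is true
  enrolling site ∈ {B, E}: D is not in the set → false
  HbA1c ≥ 9.3%: 4.9 ≥ 9.3 is false
  systolic BP ≥ 104 mmHg: 142 ≥ 104 is true
  NOT current smoker: no → true
  current smoker: no → false
  NOT prior myocardial infarction: no → true
  pregnant: no → false
  age between 44 years and 68 years: 26 in [44, 68] is false
  informed consent signed: no → false
  years since diagnosis ≤ 4 years: 7 ≤ 4 is false
  NOT on anticoagulants: yes → false
  eGFR ≥ 95 mL/min: 21 ≥ 95 is false
  allergy to study drug: no → false
  NOT pregnant: no → true
Combine:
[1] false AND true = false
[2.1] NOT false = true
[2] true AND false = false
[3.2] NOT true = false
[3] true AND false AND false = false
[4] true AND false = false
[5] false AND false = false
[6.1] NOT false = true
[6] true AND false = false
[7.2] NOT false = true
[7] false AND true AND true = false
[root] false OR false OR false OR false OR false OR false OR false = false
Overall: false → excluded

Excluded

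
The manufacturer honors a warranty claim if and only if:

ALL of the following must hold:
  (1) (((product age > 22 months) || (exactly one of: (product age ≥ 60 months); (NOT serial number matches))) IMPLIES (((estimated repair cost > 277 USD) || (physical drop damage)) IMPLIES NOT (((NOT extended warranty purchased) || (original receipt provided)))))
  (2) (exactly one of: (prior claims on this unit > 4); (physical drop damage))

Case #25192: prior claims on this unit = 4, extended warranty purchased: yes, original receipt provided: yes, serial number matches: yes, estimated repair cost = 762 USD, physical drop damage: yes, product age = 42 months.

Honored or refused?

Atomic conditions:
  product age > 22 months: 42 > 22 is true
  product age ≥ 60 months: 42 ≥ 60 is false
  NOT serial number matches: yes → false
  estimated repair cost > 277 USD: 762 > 277 is true
  physical drop damage: yes → true
  NOT extended warranty purchased: yes → false
  original receipt provided: yes → true
  prior claims on this unit > 4: 4 > 4 is false
Combine:
[1.1.2] exactly-one(false, false) = false
[1.1] true OR false = true
[1.2.1] true OR true = true
[1.2.2.1] false OR true = true
[1.2.2] NOT true = false
[1.2] true → false = false
[1] true → false = false
[2] exactly-one(false, true) = true
[root] false AND true = false
Overall: false → refused

Refused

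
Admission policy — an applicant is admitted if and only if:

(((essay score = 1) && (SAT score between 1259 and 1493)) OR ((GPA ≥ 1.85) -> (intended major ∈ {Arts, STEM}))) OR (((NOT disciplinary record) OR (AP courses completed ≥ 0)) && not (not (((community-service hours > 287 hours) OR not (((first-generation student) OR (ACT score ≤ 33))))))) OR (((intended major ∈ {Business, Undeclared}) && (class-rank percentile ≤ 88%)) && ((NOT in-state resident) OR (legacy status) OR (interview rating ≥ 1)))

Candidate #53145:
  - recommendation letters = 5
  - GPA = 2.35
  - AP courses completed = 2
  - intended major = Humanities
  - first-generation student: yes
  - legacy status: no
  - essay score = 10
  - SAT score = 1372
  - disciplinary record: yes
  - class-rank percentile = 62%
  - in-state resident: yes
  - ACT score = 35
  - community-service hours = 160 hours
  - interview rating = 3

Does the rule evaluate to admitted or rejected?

Rejected

Atomic conditions:
  essay score = 1: 10 == 1 is false
  SAT score between 1259 and 1493: 1372 in [1259, 1493] is true
  GPA ≥ 1.85: 2.35 ≥ 1.85 is true
  intended major ∈ {Arts, STEM}: Humanities is not in the set → false
  NOT disciplinary record: yes → false
  AP courses completed ≥ 0: 2 ≥ 0 is true
  community-service hours > 287 hours: 160 > 287 is false
  first-generation student: yes → true
  ACT score ≤ 33: 35 ≤ 33 is false
  intended major ∈ {Business, Undeclared}: Humanities is not in the set → false
  class-rank percentile ≤ 88%: 62 ≤ 88 is true
  NOT in-state resident: yes → false
  legacy status: no → false
  interview rating ≥ 1: 3 ≥ 1 is true
Combine:
[1.1] false AND true = false
[1.2] true → false = false
[1] false OR false = false
[2.1] false OR true = true
[2.2.1.1.2.1] true OR false = true
[2.2.1.1.2] NOT true = false
[2.2.1.1] false OR false = false
[2.2.1] NOT false = true
[2.2] NOT true = false
[2] true AND false = false
[3.1] false AND true = false
[3.2] false OR false OR true = true
[3] false AND true = false
[root] false OR false OR false = false
Overall: false → rejected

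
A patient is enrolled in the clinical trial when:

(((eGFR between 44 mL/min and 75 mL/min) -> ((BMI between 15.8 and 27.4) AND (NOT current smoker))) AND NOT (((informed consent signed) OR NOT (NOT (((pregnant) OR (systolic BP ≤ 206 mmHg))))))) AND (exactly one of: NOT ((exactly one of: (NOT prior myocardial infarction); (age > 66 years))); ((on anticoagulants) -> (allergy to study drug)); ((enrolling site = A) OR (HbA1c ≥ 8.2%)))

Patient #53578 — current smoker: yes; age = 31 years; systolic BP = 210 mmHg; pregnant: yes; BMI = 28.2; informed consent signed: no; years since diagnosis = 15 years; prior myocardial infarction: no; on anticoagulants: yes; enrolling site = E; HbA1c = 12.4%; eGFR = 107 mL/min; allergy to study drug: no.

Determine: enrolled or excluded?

Excluded

Atomic conditions:
  eGFR between 44 mL/min and 75 mL/min: 107 in [44, 75] is false
  BMI between 15.8 and 27.4: 28.2 in [15.8, 27.4] is false
  NOT current smoker: yes → false
  informed consent signed: no → false
  pregnant: yes → true
  systolic BP ≤ 206 mmHg: 210 ≤ 206 is false
  NOT prior myocardial infarction: no → true
  age > 66 years: 31 > 66 is false
  on anticoagulants: yes → true
  allergy to study drug: no → false
  enrolling site = A: E == A is false
  HbA1c ≥ 8.2%: 12.4 ≥ 8.2 is true
Combine:
[1.1.2] false AND false = false
[1.1] false → false (antecedent false ⇒ implication holds) = true
[1.2.1.2.1.1] true OR false = true
[1.2.1.2.1] NOT true = false
[1.2.1.2] NOT false = true
[1.2.1] false OR true = true
[1.2] NOT true = false
[1] true AND false = false
[2.1.1] exactly-one(true, false) = true
[2.1] NOT true = false
[2.2] true → false = false
[2.3] false OR true = true
[2] exactly-one(false, false, true) = true
[root] false AND true = false
Overall: false → excluded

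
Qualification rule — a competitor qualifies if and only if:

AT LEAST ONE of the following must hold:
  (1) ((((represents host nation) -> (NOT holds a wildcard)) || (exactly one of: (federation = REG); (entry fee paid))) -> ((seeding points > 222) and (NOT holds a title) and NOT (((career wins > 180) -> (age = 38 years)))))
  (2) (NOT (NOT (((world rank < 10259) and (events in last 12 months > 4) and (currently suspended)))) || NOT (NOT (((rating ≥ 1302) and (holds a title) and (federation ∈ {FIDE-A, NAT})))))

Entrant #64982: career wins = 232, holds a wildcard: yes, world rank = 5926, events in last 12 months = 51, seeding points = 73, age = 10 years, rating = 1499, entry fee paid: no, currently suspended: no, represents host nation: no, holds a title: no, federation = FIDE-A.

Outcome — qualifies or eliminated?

Eliminated

Atomic conditions:
  represents host nation: no → false
  NOT holds a wildcard: yes → false
  federation = REG: FIDE-A == REG is false
  entry fee paid: no → false
  seeding points > 222: 73 > 222 is false
  NOT holds a title: no → true
  career wins > 180: 232 > 180 is true
  age = 38 years: 10 == 38 is false
  world rank < 10259: 5926 < 10259 is true
  events in last 12 months > 4: 51 > 4 is true
  currently suspended: no → false
  rating ≥ 1302: 1499 ≥ 1302 is true
  holds a title: no → false
  federation ∈ {FIDE-A, NAT}: FIDE-A is in the set → true
Combine:
[1.1.1] false → false (antecedent false ⇒ implication holds) = true
[1.1.2] exactly-one(false, false) = false
[1.1] true OR false = true
[1.2.3.1] true → false = false
[1.2.3] NOT false = true
[1.2] false AND true AND true = false
[1] true → false = false
[2.1.1.1] true AND true AND false = false
[2.1.1] NOT false = true
[2.1] NOT true = false
[2.2.1.1] true AND false AND true = false
[2.2.1] NOT false = true
[2.2] NOT true = false
[2] false OR false = false
[root] false OR false = false
Overall: false → eliminated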